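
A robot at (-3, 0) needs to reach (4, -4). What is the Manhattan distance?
11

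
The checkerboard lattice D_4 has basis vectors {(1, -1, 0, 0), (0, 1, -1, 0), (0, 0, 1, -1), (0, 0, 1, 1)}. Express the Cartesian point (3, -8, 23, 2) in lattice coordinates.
3b₁ - 5b₂ + 8b₃ + 10b₄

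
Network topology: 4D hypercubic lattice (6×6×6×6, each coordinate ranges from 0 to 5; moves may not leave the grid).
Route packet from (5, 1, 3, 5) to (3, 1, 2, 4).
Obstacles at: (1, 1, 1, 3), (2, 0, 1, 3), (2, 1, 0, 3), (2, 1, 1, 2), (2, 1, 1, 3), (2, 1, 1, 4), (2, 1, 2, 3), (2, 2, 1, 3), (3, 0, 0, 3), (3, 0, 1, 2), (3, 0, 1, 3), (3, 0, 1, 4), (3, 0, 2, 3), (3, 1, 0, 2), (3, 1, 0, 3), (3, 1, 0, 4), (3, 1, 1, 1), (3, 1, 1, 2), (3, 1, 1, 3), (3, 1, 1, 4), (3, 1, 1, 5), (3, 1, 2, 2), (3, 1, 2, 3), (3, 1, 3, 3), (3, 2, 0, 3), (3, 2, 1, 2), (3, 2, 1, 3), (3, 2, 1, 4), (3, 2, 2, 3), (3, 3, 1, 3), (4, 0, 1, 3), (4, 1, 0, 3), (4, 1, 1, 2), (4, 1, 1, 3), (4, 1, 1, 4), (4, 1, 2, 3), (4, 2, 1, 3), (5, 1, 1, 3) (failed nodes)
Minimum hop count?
4
(one shortest path: (5, 1, 3, 5) → (4, 1, 3, 5) → (3, 1, 3, 5) → (3, 1, 2, 5) → (3, 1, 2, 4))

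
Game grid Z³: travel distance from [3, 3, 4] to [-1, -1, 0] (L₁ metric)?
12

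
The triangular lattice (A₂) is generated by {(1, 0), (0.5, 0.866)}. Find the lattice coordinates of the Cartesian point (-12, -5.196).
-9b₁ - 6b₂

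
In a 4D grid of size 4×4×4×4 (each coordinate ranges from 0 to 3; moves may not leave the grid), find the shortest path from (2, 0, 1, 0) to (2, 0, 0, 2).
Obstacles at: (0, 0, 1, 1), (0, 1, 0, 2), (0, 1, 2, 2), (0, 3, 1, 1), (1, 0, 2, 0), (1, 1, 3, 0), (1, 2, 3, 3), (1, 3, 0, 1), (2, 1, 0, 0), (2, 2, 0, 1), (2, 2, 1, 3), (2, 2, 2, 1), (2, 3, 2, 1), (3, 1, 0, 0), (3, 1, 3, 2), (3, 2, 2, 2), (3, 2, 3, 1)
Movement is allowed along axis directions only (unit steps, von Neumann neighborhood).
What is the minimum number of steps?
3
(one shortest path: (2, 0, 1, 0) → (2, 0, 0, 0) → (2, 0, 0, 1) → (2, 0, 0, 2))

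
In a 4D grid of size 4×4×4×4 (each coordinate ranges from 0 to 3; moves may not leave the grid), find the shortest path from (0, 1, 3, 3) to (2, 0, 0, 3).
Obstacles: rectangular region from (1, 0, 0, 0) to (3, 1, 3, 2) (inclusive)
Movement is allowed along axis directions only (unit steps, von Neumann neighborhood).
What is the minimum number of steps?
6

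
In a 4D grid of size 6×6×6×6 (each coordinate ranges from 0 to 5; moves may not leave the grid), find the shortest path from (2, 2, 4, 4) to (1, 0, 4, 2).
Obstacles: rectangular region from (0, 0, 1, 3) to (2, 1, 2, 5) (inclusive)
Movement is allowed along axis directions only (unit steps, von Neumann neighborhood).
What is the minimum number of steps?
5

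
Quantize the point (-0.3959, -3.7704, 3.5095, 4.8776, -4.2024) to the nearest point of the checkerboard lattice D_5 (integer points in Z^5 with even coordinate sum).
(0, -4, 3, 5, -4)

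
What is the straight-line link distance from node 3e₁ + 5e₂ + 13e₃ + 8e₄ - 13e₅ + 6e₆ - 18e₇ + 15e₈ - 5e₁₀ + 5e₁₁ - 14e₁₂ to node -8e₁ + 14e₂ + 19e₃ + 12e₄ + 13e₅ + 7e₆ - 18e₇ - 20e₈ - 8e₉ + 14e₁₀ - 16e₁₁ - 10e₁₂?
55.1181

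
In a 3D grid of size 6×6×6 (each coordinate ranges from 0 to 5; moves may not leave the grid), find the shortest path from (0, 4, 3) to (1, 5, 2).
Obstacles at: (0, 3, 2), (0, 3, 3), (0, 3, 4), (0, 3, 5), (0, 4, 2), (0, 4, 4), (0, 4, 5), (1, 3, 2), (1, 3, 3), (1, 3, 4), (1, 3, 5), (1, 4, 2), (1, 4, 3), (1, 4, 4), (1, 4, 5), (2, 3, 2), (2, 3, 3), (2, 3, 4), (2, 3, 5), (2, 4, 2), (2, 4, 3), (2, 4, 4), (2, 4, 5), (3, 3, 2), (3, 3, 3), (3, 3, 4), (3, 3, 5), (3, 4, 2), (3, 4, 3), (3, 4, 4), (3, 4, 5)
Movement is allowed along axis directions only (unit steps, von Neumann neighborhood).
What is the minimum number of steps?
3
(one shortest path: (0, 4, 3) → (0, 5, 3) → (1, 5, 3) → (1, 5, 2))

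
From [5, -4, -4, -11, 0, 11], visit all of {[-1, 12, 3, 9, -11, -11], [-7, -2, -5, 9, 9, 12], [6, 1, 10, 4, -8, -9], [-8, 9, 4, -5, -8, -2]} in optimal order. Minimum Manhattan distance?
183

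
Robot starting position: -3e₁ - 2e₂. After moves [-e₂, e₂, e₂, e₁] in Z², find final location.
(-2, -1)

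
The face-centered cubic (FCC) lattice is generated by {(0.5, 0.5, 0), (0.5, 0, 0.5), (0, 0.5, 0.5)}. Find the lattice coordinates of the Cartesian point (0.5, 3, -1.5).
5b₁ - 4b₂ + b₃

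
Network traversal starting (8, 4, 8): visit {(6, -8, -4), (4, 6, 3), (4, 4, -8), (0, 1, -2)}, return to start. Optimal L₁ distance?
80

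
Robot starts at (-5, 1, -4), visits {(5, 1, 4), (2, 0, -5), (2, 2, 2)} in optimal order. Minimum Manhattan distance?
24
(one optimal route: (-5, 1, -4) → (2, 0, -5) → (2, 2, 2) → (5, 1, 4))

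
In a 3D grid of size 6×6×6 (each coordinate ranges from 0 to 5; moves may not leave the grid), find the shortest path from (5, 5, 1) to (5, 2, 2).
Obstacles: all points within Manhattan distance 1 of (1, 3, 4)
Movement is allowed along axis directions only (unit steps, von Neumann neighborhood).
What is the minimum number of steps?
4
(one shortest path: (5, 5, 1) → (5, 4, 1) → (5, 3, 1) → (5, 2, 1) → (5, 2, 2))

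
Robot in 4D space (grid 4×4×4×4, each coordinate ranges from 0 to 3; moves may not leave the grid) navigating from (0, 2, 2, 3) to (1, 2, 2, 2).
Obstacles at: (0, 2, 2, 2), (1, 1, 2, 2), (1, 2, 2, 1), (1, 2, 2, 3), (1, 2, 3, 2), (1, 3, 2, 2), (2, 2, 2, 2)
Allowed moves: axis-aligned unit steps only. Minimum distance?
4
(one shortest path: (0, 2, 2, 3) → (0, 2, 1, 3) → (1, 2, 1, 3) → (1, 2, 1, 2) → (1, 2, 2, 2))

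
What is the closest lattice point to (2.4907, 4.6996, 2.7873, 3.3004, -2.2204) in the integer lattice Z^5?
(2, 5, 3, 3, -2)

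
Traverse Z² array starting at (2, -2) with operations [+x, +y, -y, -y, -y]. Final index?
(3, -4)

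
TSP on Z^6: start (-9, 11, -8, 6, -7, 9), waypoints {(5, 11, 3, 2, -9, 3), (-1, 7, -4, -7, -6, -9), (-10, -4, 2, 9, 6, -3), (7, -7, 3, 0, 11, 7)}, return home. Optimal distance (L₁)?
234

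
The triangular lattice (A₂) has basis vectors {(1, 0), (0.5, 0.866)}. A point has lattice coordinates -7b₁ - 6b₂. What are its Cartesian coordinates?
(-10, -5.196)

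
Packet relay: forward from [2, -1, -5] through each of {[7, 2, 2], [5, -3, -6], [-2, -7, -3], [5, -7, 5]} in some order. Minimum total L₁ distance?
49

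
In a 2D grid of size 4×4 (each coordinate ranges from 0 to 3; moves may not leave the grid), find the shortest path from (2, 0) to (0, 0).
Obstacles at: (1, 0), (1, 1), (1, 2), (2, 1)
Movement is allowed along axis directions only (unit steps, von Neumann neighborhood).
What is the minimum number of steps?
10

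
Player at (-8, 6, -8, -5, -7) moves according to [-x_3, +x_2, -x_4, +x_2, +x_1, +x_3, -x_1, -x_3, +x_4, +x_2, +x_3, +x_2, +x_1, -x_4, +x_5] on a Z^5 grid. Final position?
(-7, 10, -8, -6, -6)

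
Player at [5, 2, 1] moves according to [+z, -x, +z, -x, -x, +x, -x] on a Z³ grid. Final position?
(2, 2, 3)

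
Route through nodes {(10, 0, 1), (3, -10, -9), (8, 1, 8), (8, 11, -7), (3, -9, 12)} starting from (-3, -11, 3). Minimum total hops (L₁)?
91
(one optimal route: (-3, -11, 3) → (3, -10, -9) → (3, -9, 12) → (8, 1, 8) → (10, 0, 1) → (8, 11, -7))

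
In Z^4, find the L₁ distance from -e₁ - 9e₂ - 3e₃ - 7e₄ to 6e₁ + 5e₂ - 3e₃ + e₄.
29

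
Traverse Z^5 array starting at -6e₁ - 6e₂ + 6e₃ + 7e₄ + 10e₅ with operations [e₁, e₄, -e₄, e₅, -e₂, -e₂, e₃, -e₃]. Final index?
(-5, -8, 6, 7, 11)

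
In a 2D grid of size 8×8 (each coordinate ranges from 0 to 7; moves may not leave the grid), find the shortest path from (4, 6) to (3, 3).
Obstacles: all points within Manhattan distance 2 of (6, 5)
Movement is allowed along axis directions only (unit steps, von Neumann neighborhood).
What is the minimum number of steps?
4
(one shortest path: (4, 6) → (3, 6) → (3, 5) → (3, 4) → (3, 3))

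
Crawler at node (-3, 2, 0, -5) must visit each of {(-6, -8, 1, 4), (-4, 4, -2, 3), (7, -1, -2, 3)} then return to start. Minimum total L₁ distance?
76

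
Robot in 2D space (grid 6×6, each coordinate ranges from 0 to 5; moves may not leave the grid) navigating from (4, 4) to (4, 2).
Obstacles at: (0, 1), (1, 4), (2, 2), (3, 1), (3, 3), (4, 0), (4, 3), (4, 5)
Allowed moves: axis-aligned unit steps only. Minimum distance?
4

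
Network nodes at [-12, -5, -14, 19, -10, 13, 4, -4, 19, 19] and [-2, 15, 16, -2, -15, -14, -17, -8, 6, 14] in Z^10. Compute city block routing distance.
156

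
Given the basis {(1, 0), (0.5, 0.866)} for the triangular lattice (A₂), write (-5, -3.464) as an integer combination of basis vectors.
-3b₁ - 4b₂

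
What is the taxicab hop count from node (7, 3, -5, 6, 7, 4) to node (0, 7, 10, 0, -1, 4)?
40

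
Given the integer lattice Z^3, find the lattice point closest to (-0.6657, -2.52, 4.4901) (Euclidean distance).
(-1, -3, 4)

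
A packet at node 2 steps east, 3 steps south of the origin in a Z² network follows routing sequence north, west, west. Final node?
(0, -2)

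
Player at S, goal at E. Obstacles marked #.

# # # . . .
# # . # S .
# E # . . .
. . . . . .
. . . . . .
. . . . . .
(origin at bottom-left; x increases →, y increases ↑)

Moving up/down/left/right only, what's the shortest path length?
6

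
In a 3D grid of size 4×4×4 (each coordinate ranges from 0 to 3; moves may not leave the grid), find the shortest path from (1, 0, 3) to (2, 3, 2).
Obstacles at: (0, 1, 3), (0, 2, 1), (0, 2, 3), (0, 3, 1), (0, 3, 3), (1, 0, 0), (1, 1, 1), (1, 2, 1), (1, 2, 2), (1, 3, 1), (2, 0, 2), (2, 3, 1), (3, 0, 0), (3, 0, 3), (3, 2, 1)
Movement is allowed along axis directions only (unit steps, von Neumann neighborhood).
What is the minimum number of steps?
5
(one shortest path: (1, 0, 3) → (2, 0, 3) → (2, 1, 3) → (2, 2, 3) → (2, 3, 3) → (2, 3, 2))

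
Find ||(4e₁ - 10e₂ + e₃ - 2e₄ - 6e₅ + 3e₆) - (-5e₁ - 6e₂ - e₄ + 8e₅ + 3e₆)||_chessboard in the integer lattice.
14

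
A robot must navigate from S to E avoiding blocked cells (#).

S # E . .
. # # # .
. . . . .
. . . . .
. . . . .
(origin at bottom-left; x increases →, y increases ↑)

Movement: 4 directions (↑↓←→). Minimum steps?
10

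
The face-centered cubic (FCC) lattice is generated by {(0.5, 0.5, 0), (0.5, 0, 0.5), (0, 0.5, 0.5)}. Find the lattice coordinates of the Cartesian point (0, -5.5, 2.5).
-8b₁ + 8b₂ - 3b₃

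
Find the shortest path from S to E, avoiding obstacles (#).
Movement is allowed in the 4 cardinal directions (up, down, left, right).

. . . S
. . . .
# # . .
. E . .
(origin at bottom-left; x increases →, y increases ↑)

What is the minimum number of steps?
5
(one shortest path: (3, 3) → (2, 3) → (2, 2) → (2, 1) → (2, 0) → (1, 0))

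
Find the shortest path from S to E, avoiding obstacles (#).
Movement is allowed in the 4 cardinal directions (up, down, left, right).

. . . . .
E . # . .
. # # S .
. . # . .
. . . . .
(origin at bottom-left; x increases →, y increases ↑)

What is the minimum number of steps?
6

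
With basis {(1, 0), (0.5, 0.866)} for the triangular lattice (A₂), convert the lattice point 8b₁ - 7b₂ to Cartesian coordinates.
(4.5, -6.062)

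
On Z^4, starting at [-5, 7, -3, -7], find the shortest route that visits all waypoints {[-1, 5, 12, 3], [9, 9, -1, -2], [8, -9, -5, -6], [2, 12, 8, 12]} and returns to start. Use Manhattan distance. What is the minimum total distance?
146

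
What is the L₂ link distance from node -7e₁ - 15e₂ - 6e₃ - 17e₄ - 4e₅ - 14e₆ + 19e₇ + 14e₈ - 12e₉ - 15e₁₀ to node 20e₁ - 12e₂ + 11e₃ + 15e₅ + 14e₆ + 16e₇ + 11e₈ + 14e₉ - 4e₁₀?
57.2364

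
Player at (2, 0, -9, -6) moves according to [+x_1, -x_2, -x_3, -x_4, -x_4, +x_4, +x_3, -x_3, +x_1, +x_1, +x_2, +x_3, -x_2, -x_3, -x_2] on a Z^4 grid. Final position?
(5, -2, -10, -7)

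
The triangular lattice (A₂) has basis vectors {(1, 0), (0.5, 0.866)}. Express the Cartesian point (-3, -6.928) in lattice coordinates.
b₁ - 8b₂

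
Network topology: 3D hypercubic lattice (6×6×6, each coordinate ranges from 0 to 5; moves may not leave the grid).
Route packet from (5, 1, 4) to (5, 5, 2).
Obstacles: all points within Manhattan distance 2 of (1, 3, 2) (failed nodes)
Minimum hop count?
6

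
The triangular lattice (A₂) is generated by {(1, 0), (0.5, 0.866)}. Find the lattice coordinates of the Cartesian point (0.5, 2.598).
-b₁ + 3b₂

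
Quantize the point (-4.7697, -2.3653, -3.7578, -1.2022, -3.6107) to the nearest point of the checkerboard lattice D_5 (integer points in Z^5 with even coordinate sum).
(-5, -2, -4, -1, -4)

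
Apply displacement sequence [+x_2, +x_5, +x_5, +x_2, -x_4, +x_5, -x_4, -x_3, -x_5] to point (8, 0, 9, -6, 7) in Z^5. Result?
(8, 2, 8, -8, 9)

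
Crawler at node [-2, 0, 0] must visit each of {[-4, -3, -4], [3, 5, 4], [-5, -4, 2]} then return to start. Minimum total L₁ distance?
50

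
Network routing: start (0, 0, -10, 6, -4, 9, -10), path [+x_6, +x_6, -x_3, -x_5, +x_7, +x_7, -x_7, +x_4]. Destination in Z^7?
(0, 0, -11, 7, -5, 11, -9)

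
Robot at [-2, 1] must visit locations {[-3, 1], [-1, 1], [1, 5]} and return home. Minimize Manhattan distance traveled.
16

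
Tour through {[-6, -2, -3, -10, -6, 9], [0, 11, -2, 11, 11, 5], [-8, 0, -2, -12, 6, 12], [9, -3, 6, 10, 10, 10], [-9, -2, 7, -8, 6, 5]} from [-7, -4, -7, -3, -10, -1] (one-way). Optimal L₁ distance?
158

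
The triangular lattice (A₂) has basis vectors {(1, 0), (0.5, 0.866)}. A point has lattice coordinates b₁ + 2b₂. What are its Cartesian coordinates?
(2, 1.732)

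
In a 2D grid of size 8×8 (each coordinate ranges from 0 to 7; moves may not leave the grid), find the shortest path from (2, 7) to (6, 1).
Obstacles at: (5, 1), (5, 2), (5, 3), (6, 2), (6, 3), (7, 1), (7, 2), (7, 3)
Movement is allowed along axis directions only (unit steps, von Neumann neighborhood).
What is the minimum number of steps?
12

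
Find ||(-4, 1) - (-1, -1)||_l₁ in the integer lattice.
5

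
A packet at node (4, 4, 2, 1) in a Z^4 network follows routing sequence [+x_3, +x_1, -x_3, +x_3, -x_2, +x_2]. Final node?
(5, 4, 3, 1)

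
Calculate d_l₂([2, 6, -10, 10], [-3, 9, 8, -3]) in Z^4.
22.9565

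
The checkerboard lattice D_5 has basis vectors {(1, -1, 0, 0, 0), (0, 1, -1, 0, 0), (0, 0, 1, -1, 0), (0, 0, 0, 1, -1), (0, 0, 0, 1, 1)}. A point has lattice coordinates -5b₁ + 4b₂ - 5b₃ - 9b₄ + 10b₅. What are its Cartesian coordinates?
(-5, 9, -9, 6, 19)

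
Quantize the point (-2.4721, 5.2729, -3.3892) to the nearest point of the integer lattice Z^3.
(-2, 5, -3)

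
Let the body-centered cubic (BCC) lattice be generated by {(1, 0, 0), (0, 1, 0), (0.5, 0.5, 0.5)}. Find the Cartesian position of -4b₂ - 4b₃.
(-2, -6, -2)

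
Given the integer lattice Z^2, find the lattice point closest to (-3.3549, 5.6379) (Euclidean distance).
(-3, 6)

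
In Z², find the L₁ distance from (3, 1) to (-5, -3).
12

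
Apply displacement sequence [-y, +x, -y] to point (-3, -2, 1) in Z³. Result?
(-2, -4, 1)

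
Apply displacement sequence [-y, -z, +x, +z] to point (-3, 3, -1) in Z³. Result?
(-2, 2, -1)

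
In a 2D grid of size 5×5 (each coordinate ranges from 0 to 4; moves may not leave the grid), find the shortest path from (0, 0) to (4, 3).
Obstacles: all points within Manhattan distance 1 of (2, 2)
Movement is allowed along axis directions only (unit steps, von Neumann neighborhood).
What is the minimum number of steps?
7
(one shortest path: (0, 0) → (1, 0) → (2, 0) → (3, 0) → (4, 0) → (4, 1) → (4, 2) → (4, 3))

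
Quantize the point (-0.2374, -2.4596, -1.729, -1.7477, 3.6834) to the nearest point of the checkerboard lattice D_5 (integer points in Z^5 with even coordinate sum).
(0, -2, -2, -2, 4)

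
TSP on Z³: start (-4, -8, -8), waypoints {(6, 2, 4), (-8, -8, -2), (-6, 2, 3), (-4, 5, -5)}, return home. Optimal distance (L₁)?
78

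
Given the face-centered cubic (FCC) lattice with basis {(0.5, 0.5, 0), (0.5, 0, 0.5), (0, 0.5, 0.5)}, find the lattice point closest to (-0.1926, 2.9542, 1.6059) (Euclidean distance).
(-0.5, 3, 1.5)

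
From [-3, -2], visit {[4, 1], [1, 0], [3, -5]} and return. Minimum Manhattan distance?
26
(one optimal route: (-3, -2) → (1, 0) → (4, 1) → (3, -5) → (-3, -2))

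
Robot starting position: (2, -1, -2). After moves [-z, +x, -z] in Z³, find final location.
(3, -1, -4)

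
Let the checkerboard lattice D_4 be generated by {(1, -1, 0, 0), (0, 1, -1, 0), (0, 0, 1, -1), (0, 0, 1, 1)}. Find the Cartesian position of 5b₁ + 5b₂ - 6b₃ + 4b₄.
(5, 0, -7, 10)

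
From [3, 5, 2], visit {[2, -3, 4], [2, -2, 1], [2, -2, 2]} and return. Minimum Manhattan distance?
24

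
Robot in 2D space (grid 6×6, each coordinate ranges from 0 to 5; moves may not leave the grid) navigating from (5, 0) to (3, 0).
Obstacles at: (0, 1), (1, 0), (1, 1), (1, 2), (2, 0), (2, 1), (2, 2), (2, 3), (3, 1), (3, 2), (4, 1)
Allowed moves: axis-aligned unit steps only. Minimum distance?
2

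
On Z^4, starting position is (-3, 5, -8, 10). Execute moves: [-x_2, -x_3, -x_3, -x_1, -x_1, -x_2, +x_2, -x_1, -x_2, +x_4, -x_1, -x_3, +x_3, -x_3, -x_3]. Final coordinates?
(-7, 3, -12, 11)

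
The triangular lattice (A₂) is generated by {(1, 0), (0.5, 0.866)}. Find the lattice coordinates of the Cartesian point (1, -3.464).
3b₁ - 4b₂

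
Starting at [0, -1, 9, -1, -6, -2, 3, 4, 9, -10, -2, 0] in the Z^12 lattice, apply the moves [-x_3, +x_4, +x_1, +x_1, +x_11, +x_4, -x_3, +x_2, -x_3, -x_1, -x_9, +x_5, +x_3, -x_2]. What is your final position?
(1, -1, 7, 1, -5, -2, 3, 4, 8, -10, -1, 0)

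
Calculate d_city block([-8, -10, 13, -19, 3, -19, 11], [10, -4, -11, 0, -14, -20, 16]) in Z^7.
90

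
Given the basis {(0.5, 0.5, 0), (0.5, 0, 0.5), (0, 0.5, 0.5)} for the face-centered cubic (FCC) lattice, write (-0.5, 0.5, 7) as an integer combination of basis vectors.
-7b₁ + 6b₂ + 8b₃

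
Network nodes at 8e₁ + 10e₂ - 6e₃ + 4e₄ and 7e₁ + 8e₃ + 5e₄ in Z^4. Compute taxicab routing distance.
26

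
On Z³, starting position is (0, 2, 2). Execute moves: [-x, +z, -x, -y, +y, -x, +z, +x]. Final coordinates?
(-2, 2, 4)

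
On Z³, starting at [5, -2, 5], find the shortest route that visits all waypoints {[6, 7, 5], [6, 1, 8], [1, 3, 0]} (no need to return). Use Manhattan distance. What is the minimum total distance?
30
(one optimal route: (5, -2, 5) → (6, 1, 8) → (6, 7, 5) → (1, 3, 0))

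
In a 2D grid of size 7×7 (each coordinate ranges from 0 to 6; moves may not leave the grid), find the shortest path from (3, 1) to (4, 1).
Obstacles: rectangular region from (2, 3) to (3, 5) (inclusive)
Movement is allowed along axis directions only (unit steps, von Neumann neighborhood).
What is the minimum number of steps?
1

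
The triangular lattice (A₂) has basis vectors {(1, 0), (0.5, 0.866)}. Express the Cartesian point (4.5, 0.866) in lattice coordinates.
4b₁ + b₂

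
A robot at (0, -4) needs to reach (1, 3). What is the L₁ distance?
8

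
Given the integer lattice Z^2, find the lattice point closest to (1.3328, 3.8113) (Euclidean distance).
(1, 4)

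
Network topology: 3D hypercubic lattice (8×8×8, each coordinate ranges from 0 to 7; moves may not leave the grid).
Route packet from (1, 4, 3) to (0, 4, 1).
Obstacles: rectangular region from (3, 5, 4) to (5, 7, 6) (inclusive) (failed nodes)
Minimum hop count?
3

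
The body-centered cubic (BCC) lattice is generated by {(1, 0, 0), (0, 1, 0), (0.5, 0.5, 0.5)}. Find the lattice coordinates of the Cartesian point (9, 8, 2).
7b₁ + 6b₂ + 4b₃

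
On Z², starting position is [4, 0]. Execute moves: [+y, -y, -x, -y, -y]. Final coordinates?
(3, -2)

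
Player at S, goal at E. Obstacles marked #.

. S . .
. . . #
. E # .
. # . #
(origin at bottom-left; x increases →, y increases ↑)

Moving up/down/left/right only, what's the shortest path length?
2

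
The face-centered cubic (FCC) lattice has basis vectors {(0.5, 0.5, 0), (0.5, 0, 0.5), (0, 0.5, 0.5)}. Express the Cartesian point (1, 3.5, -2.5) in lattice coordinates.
7b₁ - 5b₂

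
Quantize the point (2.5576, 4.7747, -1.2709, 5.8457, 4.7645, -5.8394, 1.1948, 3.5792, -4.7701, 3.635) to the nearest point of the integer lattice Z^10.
(3, 5, -1, 6, 5, -6, 1, 4, -5, 4)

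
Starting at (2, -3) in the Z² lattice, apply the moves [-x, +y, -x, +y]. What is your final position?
(0, -1)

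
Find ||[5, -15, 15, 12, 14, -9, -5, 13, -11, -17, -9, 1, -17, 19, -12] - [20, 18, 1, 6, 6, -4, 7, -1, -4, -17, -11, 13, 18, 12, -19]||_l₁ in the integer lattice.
177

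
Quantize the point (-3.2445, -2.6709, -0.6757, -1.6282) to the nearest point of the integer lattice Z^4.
(-3, -3, -1, -2)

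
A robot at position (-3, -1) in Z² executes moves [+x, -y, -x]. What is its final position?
(-3, -2)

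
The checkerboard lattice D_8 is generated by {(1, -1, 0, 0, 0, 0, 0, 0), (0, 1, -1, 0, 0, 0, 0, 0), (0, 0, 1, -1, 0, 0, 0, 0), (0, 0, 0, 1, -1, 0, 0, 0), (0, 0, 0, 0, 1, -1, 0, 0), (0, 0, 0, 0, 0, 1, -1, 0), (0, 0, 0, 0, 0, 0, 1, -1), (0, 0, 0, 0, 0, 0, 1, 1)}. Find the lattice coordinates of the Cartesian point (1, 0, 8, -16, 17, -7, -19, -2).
b₁ + b₂ + 9b₃ - 7b₄ + 10b₅ + 3b₆ - 7b₇ - 9b₈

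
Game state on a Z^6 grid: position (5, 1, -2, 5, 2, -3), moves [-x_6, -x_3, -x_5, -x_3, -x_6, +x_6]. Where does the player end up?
(5, 1, -4, 5, 1, -4)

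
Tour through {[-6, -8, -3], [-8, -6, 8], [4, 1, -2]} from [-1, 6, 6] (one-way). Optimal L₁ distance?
53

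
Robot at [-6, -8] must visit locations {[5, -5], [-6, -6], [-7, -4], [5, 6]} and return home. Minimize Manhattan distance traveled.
52
(one optimal route: (-6, -8) → (5, -5) → (5, 6) → (-7, -4) → (-6, -6) → (-6, -8))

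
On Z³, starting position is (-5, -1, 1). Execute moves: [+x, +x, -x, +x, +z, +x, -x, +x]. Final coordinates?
(-2, -1, 2)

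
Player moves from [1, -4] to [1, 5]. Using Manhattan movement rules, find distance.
9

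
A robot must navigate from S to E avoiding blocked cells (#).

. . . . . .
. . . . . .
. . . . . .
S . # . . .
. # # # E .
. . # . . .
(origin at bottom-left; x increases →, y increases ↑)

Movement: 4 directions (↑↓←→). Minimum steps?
7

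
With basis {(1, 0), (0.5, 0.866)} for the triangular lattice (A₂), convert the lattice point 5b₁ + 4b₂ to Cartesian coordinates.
(7, 3.464)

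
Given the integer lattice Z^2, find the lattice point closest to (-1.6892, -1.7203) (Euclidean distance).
(-2, -2)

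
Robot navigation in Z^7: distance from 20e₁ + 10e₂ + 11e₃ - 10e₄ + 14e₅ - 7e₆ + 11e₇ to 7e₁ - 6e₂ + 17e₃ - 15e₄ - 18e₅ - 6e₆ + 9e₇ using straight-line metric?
38.923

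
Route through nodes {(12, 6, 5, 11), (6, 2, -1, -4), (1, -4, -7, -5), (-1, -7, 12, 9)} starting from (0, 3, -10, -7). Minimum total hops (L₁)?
97
(one optimal route: (0, 3, -10, -7) → (1, -4, -7, -5) → (6, 2, -1, -4) → (12, 6, 5, 11) → (-1, -7, 12, 9))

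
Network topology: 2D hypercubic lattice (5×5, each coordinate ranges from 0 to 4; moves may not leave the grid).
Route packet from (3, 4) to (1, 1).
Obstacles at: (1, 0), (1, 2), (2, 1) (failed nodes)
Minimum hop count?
7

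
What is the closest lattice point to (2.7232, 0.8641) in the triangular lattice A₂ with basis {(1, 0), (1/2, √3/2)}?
(2.5, 0.866)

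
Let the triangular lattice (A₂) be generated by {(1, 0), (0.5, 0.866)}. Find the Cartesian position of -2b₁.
(-2, 0)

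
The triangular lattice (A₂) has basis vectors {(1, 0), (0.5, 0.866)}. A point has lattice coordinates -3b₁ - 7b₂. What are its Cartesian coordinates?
(-6.5, -6.062)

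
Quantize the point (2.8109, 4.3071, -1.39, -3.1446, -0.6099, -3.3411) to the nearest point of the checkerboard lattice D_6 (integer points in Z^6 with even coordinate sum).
(3, 4, -1, -3, 0, -3)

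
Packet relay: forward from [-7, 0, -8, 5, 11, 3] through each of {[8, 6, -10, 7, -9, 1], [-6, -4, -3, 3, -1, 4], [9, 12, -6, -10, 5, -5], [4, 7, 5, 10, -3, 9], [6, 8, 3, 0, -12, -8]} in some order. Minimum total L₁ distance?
187
(one optimal route: (-7, 0, -8, 5, 11, 3) → (-6, -4, -3, 3, -1, 4) → (4, 7, 5, 10, -3, 9) → (8, 6, -10, 7, -9, 1) → (6, 8, 3, 0, -12, -8) → (9, 12, -6, -10, 5, -5))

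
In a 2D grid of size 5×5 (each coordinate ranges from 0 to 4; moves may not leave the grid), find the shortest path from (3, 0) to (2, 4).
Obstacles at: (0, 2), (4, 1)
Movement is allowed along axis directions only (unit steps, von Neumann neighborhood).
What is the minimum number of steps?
5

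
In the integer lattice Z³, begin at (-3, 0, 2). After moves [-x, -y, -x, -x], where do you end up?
(-6, -1, 2)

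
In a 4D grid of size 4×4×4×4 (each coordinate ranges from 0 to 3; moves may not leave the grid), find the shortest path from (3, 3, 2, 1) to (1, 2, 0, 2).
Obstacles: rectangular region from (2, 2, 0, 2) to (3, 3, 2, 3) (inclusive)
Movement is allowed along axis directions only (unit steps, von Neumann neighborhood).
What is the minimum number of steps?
6
(one shortest path: (3, 3, 2, 1) → (2, 3, 2, 1) → (1, 3, 2, 1) → (1, 2, 2, 1) → (1, 2, 1, 1) → (1, 2, 0, 1) → (1, 2, 0, 2))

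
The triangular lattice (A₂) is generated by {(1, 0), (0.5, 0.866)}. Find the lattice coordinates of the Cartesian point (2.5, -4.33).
5b₁ - 5b₂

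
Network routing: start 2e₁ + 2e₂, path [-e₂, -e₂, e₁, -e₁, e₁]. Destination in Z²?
(3, 0)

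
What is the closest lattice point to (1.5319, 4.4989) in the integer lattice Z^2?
(2, 4)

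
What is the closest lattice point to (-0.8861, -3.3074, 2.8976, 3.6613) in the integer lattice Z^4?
(-1, -3, 3, 4)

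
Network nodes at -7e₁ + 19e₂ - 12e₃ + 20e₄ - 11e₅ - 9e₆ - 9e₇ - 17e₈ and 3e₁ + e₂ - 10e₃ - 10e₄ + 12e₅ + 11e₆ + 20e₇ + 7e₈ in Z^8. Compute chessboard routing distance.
30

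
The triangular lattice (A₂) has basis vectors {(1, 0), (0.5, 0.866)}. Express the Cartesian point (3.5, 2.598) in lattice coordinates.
2b₁ + 3b₂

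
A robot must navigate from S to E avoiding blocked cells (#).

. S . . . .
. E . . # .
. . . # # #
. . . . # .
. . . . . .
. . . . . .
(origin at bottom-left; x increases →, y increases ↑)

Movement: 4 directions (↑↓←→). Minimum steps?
1
(one shortest path: (1, 5) → (1, 4))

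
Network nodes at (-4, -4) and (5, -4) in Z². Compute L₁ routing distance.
9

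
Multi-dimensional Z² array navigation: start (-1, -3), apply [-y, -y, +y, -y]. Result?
(-1, -5)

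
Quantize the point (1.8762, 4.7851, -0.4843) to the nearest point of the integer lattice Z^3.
(2, 5, 0)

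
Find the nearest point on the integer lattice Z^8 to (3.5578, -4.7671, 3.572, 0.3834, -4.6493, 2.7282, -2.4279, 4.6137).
(4, -5, 4, 0, -5, 3, -2, 5)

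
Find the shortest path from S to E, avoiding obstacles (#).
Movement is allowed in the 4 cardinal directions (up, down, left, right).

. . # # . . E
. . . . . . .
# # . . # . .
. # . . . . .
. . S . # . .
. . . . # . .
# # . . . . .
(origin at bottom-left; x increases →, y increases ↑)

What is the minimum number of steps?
8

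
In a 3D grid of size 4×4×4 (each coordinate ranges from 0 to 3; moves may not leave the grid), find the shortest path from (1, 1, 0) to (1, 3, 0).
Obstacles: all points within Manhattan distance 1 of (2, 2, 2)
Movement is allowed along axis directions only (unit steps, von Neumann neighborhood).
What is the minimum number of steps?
2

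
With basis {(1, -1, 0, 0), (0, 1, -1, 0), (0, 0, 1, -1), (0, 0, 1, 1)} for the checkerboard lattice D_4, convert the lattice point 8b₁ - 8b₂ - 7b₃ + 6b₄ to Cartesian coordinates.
(8, -16, 7, 13)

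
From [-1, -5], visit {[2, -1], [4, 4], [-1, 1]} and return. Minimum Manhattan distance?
28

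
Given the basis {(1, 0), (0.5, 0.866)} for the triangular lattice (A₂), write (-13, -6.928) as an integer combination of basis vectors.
-9b₁ - 8b₂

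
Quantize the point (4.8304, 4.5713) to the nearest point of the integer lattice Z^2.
(5, 5)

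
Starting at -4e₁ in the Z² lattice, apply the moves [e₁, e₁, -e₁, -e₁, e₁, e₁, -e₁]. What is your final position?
(-3, 0)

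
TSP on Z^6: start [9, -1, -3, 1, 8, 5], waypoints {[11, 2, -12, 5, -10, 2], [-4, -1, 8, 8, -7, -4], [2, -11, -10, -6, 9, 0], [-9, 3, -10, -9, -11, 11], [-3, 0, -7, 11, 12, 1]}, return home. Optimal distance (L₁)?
270
(one optimal route: (9, -1, -3, 1, 8, 5) → (11, 2, -12, 5, -10, 2) → (-9, 3, -10, -9, -11, 11) → (-4, -1, 8, 8, -7, -4) → (-3, 0, -7, 11, 12, 1) → (2, -11, -10, -6, 9, 0) → (9, -1, -3, 1, 8, 5))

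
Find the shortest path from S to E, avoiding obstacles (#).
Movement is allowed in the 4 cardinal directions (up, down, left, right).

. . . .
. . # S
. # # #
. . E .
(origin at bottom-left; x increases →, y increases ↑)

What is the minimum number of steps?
9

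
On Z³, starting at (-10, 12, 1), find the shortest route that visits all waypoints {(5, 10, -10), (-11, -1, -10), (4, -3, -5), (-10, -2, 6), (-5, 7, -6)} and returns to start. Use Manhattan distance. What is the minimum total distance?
112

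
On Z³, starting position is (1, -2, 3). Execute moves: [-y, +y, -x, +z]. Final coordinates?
(0, -2, 4)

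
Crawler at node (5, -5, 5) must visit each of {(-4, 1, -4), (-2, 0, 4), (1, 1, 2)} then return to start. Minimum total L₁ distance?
48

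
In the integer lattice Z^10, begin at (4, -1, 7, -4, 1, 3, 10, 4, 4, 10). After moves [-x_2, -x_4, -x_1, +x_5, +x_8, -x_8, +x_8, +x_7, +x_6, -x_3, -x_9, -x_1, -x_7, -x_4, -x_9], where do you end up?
(2, -2, 6, -6, 2, 4, 10, 5, 2, 10)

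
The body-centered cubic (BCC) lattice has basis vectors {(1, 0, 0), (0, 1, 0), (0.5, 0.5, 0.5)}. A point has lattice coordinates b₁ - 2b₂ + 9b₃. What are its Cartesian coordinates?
(5.5, 2.5, 4.5)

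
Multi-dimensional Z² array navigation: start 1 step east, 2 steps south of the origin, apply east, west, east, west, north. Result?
(1, -1)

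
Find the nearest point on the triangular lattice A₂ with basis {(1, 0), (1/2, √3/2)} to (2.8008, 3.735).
(3, 3.464)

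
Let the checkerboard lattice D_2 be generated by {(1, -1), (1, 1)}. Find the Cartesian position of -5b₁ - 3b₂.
(-8, 2)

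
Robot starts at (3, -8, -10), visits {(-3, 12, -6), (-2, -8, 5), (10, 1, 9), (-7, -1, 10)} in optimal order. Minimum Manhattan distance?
96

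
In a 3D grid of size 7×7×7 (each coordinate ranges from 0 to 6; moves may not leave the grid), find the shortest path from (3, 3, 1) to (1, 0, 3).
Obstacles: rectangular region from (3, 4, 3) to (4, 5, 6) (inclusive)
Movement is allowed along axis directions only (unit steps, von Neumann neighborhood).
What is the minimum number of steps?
7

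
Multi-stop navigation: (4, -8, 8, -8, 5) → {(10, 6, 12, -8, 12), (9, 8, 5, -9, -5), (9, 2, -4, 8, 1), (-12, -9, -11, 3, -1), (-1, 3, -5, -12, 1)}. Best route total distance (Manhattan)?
171
(one optimal route: (4, -8, 8, -8, 5) → (10, 6, 12, -8, 12) → (9, 8, 5, -9, -5) → (-1, 3, -5, -12, 1) → (9, 2, -4, 8, 1) → (-12, -9, -11, 3, -1))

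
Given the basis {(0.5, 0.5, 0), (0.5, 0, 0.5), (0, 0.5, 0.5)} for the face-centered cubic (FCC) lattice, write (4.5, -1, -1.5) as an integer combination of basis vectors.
5b₁ + 4b₂ - 7b₃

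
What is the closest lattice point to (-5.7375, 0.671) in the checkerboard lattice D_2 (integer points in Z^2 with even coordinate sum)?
(-6, 0)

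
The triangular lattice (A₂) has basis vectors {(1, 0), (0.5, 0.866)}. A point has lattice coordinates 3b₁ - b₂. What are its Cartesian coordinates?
(2.5, -0.866)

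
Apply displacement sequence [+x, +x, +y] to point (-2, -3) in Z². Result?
(0, -2)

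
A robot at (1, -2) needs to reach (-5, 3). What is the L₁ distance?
11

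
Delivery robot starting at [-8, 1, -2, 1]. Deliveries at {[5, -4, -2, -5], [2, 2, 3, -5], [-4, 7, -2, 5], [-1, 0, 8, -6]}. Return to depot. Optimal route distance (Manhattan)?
94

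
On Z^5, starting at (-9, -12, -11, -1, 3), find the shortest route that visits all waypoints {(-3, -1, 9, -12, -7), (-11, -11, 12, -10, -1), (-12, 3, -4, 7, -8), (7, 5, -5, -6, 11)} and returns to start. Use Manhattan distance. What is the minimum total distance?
220
(one optimal route: (-9, -12, -11, -1, 3) → (-11, -11, 12, -10, -1) → (-3, -1, 9, -12, -7) → (-12, 3, -4, 7, -8) → (7, 5, -5, -6, 11) → (-9, -12, -11, -1, 3))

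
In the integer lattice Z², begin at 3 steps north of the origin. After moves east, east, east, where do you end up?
(3, 3)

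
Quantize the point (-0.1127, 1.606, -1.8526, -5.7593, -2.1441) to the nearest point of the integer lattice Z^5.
(0, 2, -2, -6, -2)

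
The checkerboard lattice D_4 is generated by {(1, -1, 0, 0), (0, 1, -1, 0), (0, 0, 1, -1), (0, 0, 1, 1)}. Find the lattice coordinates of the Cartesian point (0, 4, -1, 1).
4b₂ + b₃ + 2b₄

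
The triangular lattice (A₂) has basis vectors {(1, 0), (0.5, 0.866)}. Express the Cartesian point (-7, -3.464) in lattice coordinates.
-5b₁ - 4b₂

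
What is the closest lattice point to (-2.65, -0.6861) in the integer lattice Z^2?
(-3, -1)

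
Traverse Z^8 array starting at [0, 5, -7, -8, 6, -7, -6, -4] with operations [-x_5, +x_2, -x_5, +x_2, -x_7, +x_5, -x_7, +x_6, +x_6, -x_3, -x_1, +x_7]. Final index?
(-1, 7, -8, -8, 5, -5, -7, -4)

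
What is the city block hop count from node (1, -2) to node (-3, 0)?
6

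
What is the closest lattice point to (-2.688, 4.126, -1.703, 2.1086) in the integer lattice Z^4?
(-3, 4, -2, 2)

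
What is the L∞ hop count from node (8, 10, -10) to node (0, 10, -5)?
8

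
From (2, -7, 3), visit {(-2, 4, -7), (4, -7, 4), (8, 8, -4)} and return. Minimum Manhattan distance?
72
(one optimal route: (2, -7, 3) → (-2, 4, -7) → (8, 8, -4) → (4, -7, 4) → (2, -7, 3))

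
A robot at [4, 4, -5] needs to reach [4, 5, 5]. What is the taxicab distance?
11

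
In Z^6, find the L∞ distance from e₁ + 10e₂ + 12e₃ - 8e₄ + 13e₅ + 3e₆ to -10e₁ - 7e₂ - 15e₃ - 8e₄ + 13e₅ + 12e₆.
27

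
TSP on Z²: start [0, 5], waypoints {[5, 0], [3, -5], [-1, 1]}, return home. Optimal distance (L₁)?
32
(one optimal route: (0, 5) → (5, 0) → (3, -5) → (-1, 1) → (0, 5))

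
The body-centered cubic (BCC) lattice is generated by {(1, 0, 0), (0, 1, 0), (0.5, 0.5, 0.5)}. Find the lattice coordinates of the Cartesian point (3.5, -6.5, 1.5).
2b₁ - 8b₂ + 3b₃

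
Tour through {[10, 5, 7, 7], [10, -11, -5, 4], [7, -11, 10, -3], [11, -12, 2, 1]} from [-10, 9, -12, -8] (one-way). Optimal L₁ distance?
118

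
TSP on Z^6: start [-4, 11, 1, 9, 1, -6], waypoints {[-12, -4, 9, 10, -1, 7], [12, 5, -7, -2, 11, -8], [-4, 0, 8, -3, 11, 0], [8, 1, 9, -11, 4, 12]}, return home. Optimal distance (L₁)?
242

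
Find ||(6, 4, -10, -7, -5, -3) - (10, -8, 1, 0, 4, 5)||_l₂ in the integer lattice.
21.7945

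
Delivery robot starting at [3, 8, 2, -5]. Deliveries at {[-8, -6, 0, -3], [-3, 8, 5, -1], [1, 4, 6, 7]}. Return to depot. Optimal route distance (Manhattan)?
94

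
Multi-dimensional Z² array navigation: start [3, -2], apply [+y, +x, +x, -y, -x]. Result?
(4, -2)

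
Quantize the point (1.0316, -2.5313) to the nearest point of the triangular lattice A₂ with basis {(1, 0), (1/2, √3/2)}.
(1.5, -2.598)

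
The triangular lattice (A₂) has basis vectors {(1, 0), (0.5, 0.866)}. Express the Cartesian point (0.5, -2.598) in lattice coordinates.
2b₁ - 3b₂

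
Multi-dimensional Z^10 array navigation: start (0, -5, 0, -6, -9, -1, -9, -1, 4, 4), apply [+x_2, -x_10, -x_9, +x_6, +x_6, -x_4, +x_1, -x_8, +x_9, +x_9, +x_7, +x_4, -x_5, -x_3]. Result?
(1, -4, -1, -6, -10, 1, -8, -2, 5, 3)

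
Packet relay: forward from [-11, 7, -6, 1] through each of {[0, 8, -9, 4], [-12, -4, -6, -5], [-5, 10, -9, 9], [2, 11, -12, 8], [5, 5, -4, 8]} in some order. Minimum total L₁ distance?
95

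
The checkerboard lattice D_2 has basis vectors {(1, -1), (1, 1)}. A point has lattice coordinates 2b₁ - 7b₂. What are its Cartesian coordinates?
(-5, -9)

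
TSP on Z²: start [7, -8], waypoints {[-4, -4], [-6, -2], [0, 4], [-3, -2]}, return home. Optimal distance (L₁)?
50
(one optimal route: (7, -8) → (-4, -4) → (-6, -2) → (-3, -2) → (0, 4) → (7, -8))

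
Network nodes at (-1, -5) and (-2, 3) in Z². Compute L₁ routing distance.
9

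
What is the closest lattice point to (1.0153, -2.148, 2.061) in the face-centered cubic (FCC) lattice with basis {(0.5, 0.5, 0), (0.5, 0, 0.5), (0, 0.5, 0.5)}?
(1, -2, 2)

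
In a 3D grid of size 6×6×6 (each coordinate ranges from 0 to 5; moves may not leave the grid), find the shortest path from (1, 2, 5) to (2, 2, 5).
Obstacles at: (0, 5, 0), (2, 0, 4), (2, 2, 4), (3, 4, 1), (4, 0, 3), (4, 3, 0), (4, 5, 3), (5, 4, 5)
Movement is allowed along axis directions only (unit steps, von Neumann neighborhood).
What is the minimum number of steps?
1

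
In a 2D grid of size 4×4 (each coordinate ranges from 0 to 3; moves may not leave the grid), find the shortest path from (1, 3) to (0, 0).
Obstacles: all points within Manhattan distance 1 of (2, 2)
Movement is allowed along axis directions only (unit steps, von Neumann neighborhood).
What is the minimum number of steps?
4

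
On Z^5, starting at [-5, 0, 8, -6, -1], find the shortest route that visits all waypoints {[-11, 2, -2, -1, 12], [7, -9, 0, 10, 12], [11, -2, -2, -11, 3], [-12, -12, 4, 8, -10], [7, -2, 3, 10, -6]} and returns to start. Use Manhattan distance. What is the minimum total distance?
232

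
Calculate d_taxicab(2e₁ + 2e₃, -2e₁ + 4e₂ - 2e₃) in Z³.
12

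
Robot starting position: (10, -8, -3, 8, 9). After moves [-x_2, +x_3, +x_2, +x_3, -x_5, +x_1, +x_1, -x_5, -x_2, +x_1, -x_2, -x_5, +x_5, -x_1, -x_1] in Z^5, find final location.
(11, -10, -1, 8, 7)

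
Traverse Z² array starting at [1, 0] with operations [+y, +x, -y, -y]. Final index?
(2, -1)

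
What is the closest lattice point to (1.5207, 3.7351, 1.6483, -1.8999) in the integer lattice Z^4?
(2, 4, 2, -2)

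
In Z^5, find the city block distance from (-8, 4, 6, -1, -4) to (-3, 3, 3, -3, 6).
21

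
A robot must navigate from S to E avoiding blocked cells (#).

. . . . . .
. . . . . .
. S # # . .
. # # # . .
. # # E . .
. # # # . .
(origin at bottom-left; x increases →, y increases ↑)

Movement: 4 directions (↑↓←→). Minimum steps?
8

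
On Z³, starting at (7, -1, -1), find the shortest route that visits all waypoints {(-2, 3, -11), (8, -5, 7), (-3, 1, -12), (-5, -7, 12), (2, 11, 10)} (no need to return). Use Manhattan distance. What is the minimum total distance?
97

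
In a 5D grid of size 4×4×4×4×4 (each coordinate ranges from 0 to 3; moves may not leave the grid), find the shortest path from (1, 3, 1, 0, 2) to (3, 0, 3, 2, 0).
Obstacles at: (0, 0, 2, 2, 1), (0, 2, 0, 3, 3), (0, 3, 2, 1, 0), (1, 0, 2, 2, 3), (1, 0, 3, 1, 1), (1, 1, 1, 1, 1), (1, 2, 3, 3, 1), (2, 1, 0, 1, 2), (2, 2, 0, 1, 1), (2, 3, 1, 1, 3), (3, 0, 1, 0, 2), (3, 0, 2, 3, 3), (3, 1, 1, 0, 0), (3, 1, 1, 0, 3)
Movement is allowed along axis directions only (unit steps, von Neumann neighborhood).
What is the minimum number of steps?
11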